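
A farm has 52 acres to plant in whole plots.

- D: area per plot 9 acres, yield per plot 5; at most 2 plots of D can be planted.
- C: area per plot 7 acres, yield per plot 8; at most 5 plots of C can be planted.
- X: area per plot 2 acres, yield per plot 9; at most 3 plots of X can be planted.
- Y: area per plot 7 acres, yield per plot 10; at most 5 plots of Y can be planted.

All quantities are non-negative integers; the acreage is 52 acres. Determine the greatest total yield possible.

This is a bounded integer knapsack.
Take 1×C, 3×X, and 5×Y: area 48 ≤ 52, yield 1·8 + 3·9 + 5·10 = 85.
X has the best ratio (9/2) and is taken to its limit of 3; remaining capacity is filled optimally with the others.

85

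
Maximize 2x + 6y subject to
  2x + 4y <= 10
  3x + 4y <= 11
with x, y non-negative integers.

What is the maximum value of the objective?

Relaxing integrality, the LP optimum is 15.00 at (x,y) = (0, 2.5), which is not an integer point.
(x,y)=(1,2) is feasible, giving 14.
(x,y)=(0,2) is feasible, giving 12.
(x,y)=(2,1) is feasible, giving 10.
Maximum is 14 at (x,y)=(1,2).

14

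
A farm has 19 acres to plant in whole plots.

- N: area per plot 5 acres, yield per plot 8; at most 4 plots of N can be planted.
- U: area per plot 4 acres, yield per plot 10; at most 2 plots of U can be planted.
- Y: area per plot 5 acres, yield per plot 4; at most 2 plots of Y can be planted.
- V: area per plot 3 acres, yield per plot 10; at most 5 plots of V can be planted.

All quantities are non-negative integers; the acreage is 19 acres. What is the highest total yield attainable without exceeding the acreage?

60

V has the best ratio (10/3); taking only V gives at most 5×10 = 50 (stopped by the supply cap of 5).
Mixing does better — 1×U and 5×V: area 19 ≤ 19, yield 1·10 + 5·10 = 60.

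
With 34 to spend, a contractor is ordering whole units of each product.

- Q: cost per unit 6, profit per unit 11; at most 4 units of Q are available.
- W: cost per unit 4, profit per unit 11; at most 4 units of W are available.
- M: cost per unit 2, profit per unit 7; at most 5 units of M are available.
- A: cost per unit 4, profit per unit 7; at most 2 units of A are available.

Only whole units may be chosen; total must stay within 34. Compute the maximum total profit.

93

4×W, 5×M, and 2×A: cost 34 ≤ 34, profit 4·11 + 5·7 + 2·7 = 93.
1×Q, 4×W, 4×M, and 1×A: cost 34 ≤ 34, profit 1·11 + 4·11 + 4·7 + 1·7 = 90.
Best is 93.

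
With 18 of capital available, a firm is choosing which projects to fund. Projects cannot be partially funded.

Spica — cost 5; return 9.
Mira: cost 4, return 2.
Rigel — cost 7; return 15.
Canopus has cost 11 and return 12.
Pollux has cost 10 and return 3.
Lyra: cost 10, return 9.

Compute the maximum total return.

Treat it as a binary knapsack problem.
Allowing fractional choices, the relaxed optimum would be about 30.5, but projects are indivisible.
Rigel + Canopus: cost 7 + 11 = 18 ≤ 18, return 15 + 12 = 27.
Spica + Mira + Rigel: cost 5 + 4 + 7 = 16 ≤ 18, return 9 + 2 + 15 = 26.
Spica + Rigel: cost 5 + 7 = 12 ≤ 18, return 9 + 15 = 24.
Best is Rigel and Canopus with total return 27.

27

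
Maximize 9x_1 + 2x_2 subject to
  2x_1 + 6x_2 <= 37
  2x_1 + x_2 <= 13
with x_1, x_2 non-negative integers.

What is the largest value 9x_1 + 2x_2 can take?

56

(x_1,x_2)=(6,1): 2·6+6·1=18≤37, 2·6+1·1=13≤13, objective 56.
(x_1,x_2)=(6,0): 2·6+6·0=12≤37, 2·6+1·0=12≤13, objective 54.
No feasible integer point exceeds 56.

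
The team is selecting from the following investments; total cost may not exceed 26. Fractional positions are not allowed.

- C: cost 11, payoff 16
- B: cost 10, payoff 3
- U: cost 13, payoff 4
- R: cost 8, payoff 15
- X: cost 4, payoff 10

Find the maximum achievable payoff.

Treat it as a binary knapsack problem.
Allowing fractional choices, the relaxed optimum would be about 41.9, but investments are indivisible.
C + B + X: cost 11 + 10 + 4 = 25 ≤ 26, payoff 16 + 3 + 10 = 29.
C + R + X: cost 11 + 8 + 4 = 23 ≤ 26, payoff 16 + 15 + 10 = 41.
C + R: cost 11 + 8 = 19 ≤ 26, payoff 16 + 15 = 31.
Best is C, R, and X with total payoff 41.

41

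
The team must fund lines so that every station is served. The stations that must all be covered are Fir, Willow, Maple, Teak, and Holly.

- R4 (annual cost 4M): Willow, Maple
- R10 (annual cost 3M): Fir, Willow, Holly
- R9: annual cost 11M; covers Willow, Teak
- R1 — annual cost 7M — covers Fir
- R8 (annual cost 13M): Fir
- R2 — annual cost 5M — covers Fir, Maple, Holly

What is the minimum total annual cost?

The greedy cost-per-new-station heuristic would pick R10, R4, and R9 for 18, but a cheaper cover exists.
Choose R9 and R2: together they cover Fir, Willow, Maple, Teak, Holly — every station.
Total annual cost: 11 + 5 = 16.
No cover costs less than 16.

16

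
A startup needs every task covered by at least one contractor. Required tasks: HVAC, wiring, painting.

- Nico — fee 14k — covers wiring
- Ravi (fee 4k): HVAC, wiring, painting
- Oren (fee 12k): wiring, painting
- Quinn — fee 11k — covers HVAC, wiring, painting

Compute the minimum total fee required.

Ravi alone covers HVAC, wiring, painting — every task.
Total fee: 4.
No cover costs less than 4.

4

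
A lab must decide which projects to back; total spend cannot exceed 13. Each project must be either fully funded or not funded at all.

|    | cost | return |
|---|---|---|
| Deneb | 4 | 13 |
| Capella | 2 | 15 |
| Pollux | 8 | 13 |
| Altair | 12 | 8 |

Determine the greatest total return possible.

28

Take Deneb and Capella: cost 4 + 2 = 6 ≤ 13, return 13 + 15 = 28.
No feasible combination exceeds this.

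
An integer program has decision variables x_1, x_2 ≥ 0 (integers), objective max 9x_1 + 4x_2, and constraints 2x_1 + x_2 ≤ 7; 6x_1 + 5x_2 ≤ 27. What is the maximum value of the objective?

The continuous relaxation peaks at (3.5, 0) with value 31.50; rounding to a feasible lattice point costs some objective.
(x_1,x_2)=(3,1): 2·3+1·1=7≤7, 6·3+5·1=23≤27, objective 31.
(x_1,x_2)=(3,0): 2·3+1·0=6≤7, 6·3+5·0=18≤27, objective 27.
(x_1,x_2)=(2,2): 2·2+1·2=6≤7, 6·2+5·2=22≤27, objective 26.
(x_1,x_2)=(2,1): 2·2+1·1=5≤7, 6·2+5·1=17≤27, objective 22.
The best lattice point is (3,1), giving 31.

31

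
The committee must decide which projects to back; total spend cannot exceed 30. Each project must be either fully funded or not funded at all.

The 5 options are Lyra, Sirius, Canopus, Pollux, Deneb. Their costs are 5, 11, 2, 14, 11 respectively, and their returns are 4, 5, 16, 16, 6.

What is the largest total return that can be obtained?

38

Take Canopus, Pollux, and Deneb: cost 2 + 14 + 11 = 27 ≤ 30, return 16 + 16 + 6 = 38.
No other feasible combination does better.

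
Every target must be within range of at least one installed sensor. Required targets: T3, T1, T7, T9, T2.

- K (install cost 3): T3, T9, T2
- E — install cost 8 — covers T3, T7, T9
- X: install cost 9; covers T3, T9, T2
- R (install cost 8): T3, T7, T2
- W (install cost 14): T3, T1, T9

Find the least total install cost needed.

22

The greedy cost-per-new-target heuristic would pick K, E, and W for 25, but a cheaper cover exists.
Choose R and W: together they cover T3, T1, T7, T9, T2 — every target.
Total install cost: 8 + 14 = 22.
No cover costs less than 22.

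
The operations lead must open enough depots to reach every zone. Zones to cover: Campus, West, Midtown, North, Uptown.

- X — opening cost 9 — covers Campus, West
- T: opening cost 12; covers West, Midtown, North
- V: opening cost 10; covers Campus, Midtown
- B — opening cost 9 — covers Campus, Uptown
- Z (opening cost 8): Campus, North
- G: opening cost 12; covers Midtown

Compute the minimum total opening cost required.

21

Choose T and B: together they cover Campus, West, Midtown, North, Uptown — every zone.
Total opening cost: 12 + 9 = 21.
No cover costs less than 21.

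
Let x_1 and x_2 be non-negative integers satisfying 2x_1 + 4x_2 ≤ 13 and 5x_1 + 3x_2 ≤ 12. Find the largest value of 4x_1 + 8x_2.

24

(x_1,x_2)=(0,3): 2·0+4·3=12≤13, 5·0+3·3=9≤12, objective 24.
(x_1,x_2)=(1,2): 2·1+4·2=10≤13, 5·1+3·2=11≤12, objective 20.
(x_1,x_2)=(0,2): 2·0+4·2=8≤13, 5·0+3·2=6≤12, objective 16.
No feasible integer point exceeds 24.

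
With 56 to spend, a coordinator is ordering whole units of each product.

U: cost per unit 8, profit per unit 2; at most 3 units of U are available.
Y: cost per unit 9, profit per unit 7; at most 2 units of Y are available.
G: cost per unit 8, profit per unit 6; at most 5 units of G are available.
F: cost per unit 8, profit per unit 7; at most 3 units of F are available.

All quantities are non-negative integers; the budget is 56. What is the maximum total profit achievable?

F has the best ratio (7/8); taking only F gives at most 3×7 = 21 (stopped by the supply cap of 3).
Mixing does better — 4×G and 3×F: cost 56 ≤ 56, profit 4·6 + 3·7 = 45.

45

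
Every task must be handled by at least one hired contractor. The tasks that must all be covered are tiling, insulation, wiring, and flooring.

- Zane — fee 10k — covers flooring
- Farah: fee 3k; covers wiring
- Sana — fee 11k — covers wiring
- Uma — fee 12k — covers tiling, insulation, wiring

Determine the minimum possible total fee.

This is an integer covering problem.
Choose Zane and Uma: together they cover tiling, insulation, wiring, flooring — every task.
Total fee: 10 + 12 = 22.

22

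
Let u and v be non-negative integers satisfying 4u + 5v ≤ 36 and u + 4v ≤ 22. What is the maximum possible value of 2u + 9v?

49

Relaxing integrality, the LP optimum is 49.50 at (u,v) = (0, 5.5), which is not an integer point.
(u,v)=(2,5): 4·2+5·5=33≤36, 1·2+4·5=22≤22, objective 49.
(u,v)=(1,5): 4·1+5·5=29≤36, 1·1+4·5=21≤22, objective 47.
(u,v)=(0,5): 4·0+5·5=25≤36, 1·0+4·5=20≤22, objective 45.
No feasible integer point exceeds 49.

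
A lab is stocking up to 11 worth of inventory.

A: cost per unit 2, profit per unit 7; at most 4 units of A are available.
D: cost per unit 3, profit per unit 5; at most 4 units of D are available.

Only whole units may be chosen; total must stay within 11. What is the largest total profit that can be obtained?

33

This is a bounded integer knapsack.
Take 4×A and 1×D: cost 11 ≤ 11, profit 4·7 + 1·5 = 33.
A has the best ratio (7/2) and is taken to its limit of 4; remaining capacity is filled optimally with the others.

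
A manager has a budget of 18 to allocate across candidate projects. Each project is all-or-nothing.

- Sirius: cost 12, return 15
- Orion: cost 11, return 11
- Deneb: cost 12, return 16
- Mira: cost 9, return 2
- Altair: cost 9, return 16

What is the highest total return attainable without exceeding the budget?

18

Take Mira and Altair: cost 9 + 9 = 18 ≤ 18, return 2 + 16 = 18.
No other feasible combination does better.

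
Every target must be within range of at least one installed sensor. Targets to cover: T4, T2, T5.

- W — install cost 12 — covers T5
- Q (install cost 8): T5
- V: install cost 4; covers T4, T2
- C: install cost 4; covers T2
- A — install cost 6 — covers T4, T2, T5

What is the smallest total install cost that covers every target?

6

A alone covers T4, T2, T5 — every target.
Total install cost: 6.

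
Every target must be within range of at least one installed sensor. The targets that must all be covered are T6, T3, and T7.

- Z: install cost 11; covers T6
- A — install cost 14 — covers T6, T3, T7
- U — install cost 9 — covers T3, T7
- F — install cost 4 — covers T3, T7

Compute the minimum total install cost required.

14

The greedy cost-per-new-target heuristic would pick F and Z for 15, but a cheaper cover exists.
A alone covers T6, T3, T7 — every target.
Total install cost: 14.
No cover costs less than 14.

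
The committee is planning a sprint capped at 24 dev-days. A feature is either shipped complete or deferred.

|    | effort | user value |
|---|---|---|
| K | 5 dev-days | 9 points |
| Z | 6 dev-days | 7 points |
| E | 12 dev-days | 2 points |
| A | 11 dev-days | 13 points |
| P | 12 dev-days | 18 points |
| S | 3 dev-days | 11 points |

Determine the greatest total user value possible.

Allowing fractional choices, the relaxed optimum would be about 42.7, but features are indivisible.
Z + P + S: effort 6 + 12 + 3 = 21 ≤ 24, user value 7 + 18 + 11 = 36.
K + P + S: effort 5 + 12 + 3 = 20 ≤ 24, user value 9 + 18 + 11 = 38.
K + Z + P: effort 5 + 6 + 12 = 23 ≤ 24, user value 9 + 7 + 18 = 34.
Best is K, P, and S with total user value 38.

38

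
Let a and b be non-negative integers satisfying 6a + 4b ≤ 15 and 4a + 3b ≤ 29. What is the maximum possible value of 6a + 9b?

27

Relaxing integrality, the LP optimum is 33.75 at (a,b) = (0, 3.75), which is not an integer point.
(a,b)=(0,3): 6·0+4·3=12≤15, 4·0+3·3=9≤29, objective 27.
(a,b)=(1,2): 6·1+4·2=14≤15, 4·1+3·2=10≤29, objective 24.
The best lattice point is (0,3), giving 27.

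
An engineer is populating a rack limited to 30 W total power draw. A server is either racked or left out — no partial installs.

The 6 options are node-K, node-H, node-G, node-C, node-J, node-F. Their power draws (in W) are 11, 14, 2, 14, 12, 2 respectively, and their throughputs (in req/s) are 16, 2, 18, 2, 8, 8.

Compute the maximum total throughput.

node-K + node-G + node-J + node-F: power draw 11 + 2 + 12 + 2 = 27 ≤ 30, throughput 16 + 18 + 8 + 8 = 50.
node-K + node-G + node-C + node-F: power draw 11 + 2 + 14 + 2 = 29 ≤ 30, throughput 16 + 18 + 2 + 8 = 44.
node-K + node-H + node-G + node-F: power draw 11 + 14 + 2 + 2 = 29 ≤ 30, throughput 16 + 2 + 18 + 8 = 44.
Best is node-K, node-G, node-J, and node-F with total throughput 50.

50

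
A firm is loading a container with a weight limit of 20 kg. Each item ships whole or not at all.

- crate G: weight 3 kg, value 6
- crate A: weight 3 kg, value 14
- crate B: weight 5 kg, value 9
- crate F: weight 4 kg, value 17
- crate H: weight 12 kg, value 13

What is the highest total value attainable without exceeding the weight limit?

46

Take crate G, crate A, crate B, and crate F: weight 3 + 3 + 5 + 4 = 15 ≤ 20, value 6 + 14 + 9 + 17 = 46.
No other feasible combination does better.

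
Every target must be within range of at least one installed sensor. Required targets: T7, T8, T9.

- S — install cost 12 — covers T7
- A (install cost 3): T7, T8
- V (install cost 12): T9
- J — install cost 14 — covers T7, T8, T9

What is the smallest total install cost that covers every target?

14

The greedy cost-per-new-target heuristic would pick A and V for 15, but a cheaper cover exists.
J alone covers T7, T8, T9 — every target.
Total install cost: 14.
No cover costs less than 14.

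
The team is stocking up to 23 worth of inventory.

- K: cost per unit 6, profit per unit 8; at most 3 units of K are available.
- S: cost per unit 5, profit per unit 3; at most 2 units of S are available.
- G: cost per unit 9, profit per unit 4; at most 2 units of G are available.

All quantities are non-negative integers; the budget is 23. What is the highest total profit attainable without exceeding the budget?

27

K has the best ratio (8/6); taking only K gives at most 3×8 = 24 (stopped by the cost limit).
Mixing does better — 3×K and 1×S: cost 23 ≤ 23, profit 3·8 + 1·3 = 27.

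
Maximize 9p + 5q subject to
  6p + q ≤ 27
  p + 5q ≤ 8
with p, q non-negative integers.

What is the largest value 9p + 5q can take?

36

(p,q)=(4,0) is feasible, giving 36.
(p,q)=(3,1) is feasible, giving 32.
(p,q)=(3,0) is feasible, giving 27.
No feasible integer point exceeds 36.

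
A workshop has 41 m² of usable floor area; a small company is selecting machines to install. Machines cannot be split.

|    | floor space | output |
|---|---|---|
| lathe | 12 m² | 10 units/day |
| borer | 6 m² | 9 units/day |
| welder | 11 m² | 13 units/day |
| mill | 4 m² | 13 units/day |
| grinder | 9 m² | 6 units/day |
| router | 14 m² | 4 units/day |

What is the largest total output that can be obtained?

45

Take lathe, borer, welder, and mill: floor space 12 + 6 + 11 + 4 = 33 ≤ 41, output 10 + 9 + 13 + 13 = 45.
No other feasible combination does better.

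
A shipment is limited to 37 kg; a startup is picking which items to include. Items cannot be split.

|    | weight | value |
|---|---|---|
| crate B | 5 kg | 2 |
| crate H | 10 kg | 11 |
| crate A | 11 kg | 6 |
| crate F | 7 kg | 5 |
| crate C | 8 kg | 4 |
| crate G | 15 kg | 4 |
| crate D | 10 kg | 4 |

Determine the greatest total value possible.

26

Allowing fractional choices, the relaxed optimum would be about 26.4, but items are indivisible.
crate H + crate F + crate C + crate D: weight 10 + 7 + 8 + 10 = 35 ≤ 37, value 11 + 5 + 4 + 4 = 24.
crate H + crate A + crate F + crate C: weight 10 + 11 + 7 + 8 = 36 ≤ 37, value 11 + 6 + 5 + 4 = 26.
crate B + crate H + crate A + crate F: weight 5 + 10 + 11 + 7 = 33 ≤ 37, value 2 + 11 + 6 + 5 = 24.
Best is crate H, crate A, crate F, and crate C with total value 26.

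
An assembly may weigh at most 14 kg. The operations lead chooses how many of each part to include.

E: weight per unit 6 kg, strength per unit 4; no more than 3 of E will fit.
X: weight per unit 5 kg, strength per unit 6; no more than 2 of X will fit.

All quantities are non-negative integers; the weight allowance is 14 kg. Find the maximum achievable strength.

This is a bounded integer knapsack.
Take 2×X: weight 10 ≤ 14, strength 2·6 = 12.
X has the best ratio (6/5) and is taken to its limit of 2; remaining capacity is filled optimally with the others.

12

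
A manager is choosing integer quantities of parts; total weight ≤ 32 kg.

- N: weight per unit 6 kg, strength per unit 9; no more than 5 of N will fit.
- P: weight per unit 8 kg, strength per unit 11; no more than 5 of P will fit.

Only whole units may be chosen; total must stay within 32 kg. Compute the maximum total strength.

Take 4×N and 1×P: weight 32 ≤ 32, strength 4·9 + 1·11 = 47.
No other integer combination yields more.

47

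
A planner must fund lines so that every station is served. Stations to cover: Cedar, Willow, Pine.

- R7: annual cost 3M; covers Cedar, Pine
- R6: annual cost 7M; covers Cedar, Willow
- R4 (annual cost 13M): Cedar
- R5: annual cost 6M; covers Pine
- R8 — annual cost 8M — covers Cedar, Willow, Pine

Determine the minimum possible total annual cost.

The greedy cost-per-new-station heuristic would pick R7 and R6 for 10, but a cheaper cover exists.
R8 alone covers Cedar, Willow, Pine — every station.
Total annual cost: 8.
No cover costs less than 8.

8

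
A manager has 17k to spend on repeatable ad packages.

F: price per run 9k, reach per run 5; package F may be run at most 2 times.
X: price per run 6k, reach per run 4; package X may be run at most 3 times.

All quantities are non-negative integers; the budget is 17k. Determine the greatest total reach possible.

X has the best ratio (4/6); taking only X gives at most 2×4 = 8 (stopped by the price limit).
Mixing does better — 1×F and 1×X: price 15 ≤ 17, reach 1·5 + 1·4 = 9.

9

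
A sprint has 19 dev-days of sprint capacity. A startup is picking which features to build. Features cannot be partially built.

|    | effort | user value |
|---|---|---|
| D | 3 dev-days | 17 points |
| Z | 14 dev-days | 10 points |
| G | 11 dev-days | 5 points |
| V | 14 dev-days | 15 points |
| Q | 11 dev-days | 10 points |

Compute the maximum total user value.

32

This is an integer program with binary decision variables.
Allowing fractional choices, the relaxed optimum would be about 33.8, but features are indivisible.
D + V: effort 3 + 14 = 17 ≤ 19, user value 17 + 15 = 32.
D + Q: effort 3 + 11 = 14 ≤ 19, user value 17 + 10 = 27.
Best is D and V with total user value 32.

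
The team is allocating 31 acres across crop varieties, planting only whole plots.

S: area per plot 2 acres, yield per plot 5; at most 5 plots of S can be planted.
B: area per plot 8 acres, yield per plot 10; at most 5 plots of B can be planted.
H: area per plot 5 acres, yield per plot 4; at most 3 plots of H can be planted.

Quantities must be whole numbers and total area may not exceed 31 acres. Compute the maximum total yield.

S has the best ratio (5/2); taking only S gives at most 5×5 = 25 (stopped by the supply cap of 5).
Mixing does better — 5×S, 2×B, and 1×H: area 31 ≤ 31, yield 5·5 + 2·10 + 1·4 = 49.

49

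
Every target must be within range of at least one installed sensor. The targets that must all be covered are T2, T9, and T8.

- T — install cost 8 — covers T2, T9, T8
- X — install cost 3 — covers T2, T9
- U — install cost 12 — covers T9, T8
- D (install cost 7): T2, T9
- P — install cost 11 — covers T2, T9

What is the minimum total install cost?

T alone covers T2, T9, T8 — every target.
Total install cost: 8.

8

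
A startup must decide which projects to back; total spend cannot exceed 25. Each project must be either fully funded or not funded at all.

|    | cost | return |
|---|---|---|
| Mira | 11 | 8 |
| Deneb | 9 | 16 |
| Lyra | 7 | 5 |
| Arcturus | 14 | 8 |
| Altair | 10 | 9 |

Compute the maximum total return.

Take Deneb and Altair: cost 9 + 10 = 19 ≤ 25, return 16 + 9 = 25.
No other feasible combination does better.

25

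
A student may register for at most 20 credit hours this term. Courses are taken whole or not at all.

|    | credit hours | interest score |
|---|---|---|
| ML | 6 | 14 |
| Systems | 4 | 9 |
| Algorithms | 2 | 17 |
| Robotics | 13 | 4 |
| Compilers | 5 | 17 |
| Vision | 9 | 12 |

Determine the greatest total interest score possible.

57

This is an integer program with binary decision variables.
Allowing fractional choices, the relaxed optimum would be about 61.0, but courses are indivisible.
Systems + Algorithms + Compilers + Vision: credit hours 4 + 2 + 5 + 9 = 20 ≤ 20, interest score 9 + 17 + 17 + 12 = 55.
ML + Systems + Algorithms + Compilers: credit hours 6 + 4 + 2 + 5 = 17 ≤ 20, interest score 14 + 9 + 17 + 17 = 57.
ML + Algorithms + Compilers: credit hours 6 + 2 + 5 = 13 ≤ 20, interest score 14 + 17 + 17 = 48.
Best is ML, Systems, Algorithms, and Compilers with total interest score 57.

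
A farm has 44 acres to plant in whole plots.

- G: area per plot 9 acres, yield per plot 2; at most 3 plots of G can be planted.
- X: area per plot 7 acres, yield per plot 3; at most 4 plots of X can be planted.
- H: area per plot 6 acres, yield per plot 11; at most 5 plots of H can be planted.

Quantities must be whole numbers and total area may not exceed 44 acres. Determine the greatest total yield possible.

H has the best ratio (11/6); taking only H gives at most 5×11 = 55 (stopped by the supply cap of 5).
Mixing does better — 2×X and 5×H: area 44 ≤ 44, yield 2·3 + 5·11 = 61.

61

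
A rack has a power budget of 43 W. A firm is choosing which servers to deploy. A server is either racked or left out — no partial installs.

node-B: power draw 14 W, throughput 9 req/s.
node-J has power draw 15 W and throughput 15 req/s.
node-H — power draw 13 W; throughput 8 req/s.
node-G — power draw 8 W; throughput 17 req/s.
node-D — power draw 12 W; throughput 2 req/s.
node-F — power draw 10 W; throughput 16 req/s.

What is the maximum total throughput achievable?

Allowing fractional choices, the relaxed optimum would be about 54.4, but servers are indivisible.
node-H + node-G + node-D + node-F: power draw 13 + 8 + 12 + 10 = 43 ≤ 43, throughput 8 + 17 + 2 + 16 = 43.
node-J + node-G + node-F: power draw 15 + 8 + 10 = 33 ≤ 43, throughput 15 + 17 + 16 = 48.
Best is node-J, node-G, and node-F with total throughput 48.

48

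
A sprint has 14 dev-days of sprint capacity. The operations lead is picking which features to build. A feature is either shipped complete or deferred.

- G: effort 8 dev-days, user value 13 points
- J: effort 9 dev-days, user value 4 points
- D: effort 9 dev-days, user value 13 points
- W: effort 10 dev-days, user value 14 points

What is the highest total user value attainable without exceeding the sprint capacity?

Allowing fractional choices, the relaxed optimum would be about 21.7, but features are indivisible.
G: effort 8 ≤ 14, user value 13.
W: effort 10 ≤ 14, user value 14.
Best is W with total user value 14.

14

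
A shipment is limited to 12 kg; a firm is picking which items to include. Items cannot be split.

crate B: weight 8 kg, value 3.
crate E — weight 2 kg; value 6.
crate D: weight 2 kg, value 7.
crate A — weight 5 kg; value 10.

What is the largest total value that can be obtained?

Allowing fractional choices, the relaxed optimum would be about 24.1, but items are indivisible.
crate E + crate A: weight 2 + 5 = 7 ≤ 12, value 6 + 10 = 16.
crate E + crate D + crate A: weight 2 + 2 + 5 = 9 ≤ 12, value 6 + 7 + 10 = 23.
crate D + crate A: weight 2 + 5 = 7 ≤ 12, value 7 + 10 = 17.
Best is crate E, crate D, and crate A with total value 23.

23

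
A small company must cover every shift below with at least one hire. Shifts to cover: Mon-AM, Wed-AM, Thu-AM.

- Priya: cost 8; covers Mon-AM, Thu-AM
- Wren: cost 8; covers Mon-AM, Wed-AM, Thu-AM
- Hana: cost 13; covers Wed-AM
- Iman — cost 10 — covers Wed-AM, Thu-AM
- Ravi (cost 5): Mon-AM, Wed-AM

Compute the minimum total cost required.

8

Wren alone covers Mon-AM, Wed-AM, Thu-AM — every shift.
Total cost: 8.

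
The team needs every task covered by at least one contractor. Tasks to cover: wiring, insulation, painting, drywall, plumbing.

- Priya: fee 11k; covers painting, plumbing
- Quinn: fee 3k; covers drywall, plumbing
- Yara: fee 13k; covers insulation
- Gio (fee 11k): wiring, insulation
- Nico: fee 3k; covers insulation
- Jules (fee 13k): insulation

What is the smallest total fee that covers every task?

The greedy cost-per-new-task heuristic would pick Quinn, Nico, Priya, and Gio for 28, but a cheaper cover exists.
Choose Priya, Quinn, and Gio: together they cover wiring, insulation, painting, drywall, plumbing — every task.
Total fee: 11 + 3 + 11 = 25.
No cover costs less than 25.

25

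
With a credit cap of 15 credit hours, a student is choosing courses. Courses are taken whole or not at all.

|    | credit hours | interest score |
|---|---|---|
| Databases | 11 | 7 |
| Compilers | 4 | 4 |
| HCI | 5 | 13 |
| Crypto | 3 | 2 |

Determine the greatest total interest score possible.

This is an integer program with binary decision variables.
HCI + Crypto: credit hours 5 + 3 = 8 ≤ 15, interest score 13 + 2 = 15.
Compilers + HCI + Crypto: credit hours 4 + 5 + 3 = 12 ≤ 15, interest score 4 + 13 + 2 = 19.
Compilers + HCI: credit hours 4 + 5 = 9 ≤ 15, interest score 4 + 13 = 17.
Best is Compilers, HCI, and Crypto with total interest score 19.

19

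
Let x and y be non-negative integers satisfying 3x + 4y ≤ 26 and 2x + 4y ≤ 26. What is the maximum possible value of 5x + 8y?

50

(x,y)=(2,5): 3·2+4·5=26≤26, 2·2+4·5=24≤26, objective 50.
(x,y)=(0,6): 3·0+4·6=24≤26, 2·0+4·6=24≤26, objective 48.
Maximum is 50 at (x,y)=(2,5).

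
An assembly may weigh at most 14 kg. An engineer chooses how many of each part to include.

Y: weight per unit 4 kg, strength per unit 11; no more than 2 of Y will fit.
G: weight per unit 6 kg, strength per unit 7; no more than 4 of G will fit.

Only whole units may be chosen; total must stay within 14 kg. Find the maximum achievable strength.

29

This is a bounded integer knapsack.
Take 2×Y and 1×G: weight 14 ≤ 14, strength 2·11 + 1·7 = 29.
Y has the best ratio (11/4) and is taken to its limit of 2; remaining capacity is filled optimally with the others.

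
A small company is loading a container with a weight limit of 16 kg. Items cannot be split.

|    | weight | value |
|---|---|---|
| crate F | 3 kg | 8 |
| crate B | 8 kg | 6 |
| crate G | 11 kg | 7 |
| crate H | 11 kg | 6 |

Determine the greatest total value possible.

Allowing fractional choices, the relaxed optimum would be about 17.2, but items are indivisible.
crate F + crate G: weight 3 + 11 = 14 ≤ 16, value 8 + 7 = 15.
crate F + crate H: weight 3 + 11 = 14 ≤ 16, value 8 + 6 = 14.
crate F + crate B: weight 3 + 8 = 11 ≤ 16, value 8 + 6 = 14.
Best is crate F and crate G with total value 15.

15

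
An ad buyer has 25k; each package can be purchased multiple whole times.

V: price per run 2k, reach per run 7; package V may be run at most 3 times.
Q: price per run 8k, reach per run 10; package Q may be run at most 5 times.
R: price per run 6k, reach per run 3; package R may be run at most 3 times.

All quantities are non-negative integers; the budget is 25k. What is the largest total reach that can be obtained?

V has the best ratio (7/2); taking only V gives at most 3×7 = 21 (stopped by the supply cap of 3).
Mixing does better — 3×V and 2×Q: price 22 ≤ 25, reach 3·7 + 2·10 = 41.

41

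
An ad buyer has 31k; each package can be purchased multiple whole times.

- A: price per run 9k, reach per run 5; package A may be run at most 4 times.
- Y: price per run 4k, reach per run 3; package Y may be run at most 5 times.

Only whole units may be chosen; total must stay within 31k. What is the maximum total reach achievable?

20

Y has the best ratio (3/4); taking only Y gives at most 5×3 = 15 (stopped by the supply cap of 5).
Mixing does better — 1×A and 5×Y: price 29 ≤ 31, reach 1·5 + 5·3 = 20.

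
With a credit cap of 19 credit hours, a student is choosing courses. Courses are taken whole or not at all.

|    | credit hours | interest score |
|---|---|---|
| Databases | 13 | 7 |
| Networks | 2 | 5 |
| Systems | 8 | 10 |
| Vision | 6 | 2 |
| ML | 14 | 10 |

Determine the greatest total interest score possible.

Allowing fractional choices, the relaxed optimum would be about 21.4, but courses are indivisible.
Networks + Systems: credit hours 2 + 8 = 10 ≤ 19, interest score 5 + 10 = 15.
Networks + Systems + Vision: credit hours 2 + 8 + 6 = 16 ≤ 19, interest score 5 + 10 + 2 = 17.
Best is Networks, Systems, and Vision with total interest score 17.

17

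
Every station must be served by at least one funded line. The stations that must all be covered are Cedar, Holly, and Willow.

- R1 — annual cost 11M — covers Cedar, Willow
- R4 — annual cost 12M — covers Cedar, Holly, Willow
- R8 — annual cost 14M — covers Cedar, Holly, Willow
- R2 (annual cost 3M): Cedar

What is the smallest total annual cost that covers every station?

The greedy cost-per-new-station heuristic would pick R2 and R4 for 15, but a cheaper cover exists.
R4 alone covers Cedar, Holly, Willow — every station.
Total annual cost: 12.
No cover costs less than 12.

12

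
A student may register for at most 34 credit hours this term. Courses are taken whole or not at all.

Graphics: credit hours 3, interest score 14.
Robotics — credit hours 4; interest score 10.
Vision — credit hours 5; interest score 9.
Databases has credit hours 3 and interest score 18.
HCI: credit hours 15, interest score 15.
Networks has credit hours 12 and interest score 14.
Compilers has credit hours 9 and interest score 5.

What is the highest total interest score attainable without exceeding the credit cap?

Allowing fractional choices, the relaxed optimum would be about 72.0, but courses are indivisible.
Graphics + Robotics + Vision + Databases + HCI: credit hours 3 + 4 + 5 + 3 + 15 = 30 ≤ 34, interest score 14 + 10 + 9 + 18 + 15 = 66.
Graphics + Robotics + Databases + HCI + Compilers: credit hours 3 + 4 + 3 + 15 + 9 = 34 ≤ 34, interest score 14 + 10 + 18 + 15 + 5 = 62.
Graphics + Robotics + Vision + Databases + Networks: credit hours 3 + 4 + 5 + 3 + 12 = 27 ≤ 34, interest score 14 + 10 + 9 + 18 + 14 = 65.
Best is Graphics, Robotics, Vision, Databases, and HCI with total interest score 66.

66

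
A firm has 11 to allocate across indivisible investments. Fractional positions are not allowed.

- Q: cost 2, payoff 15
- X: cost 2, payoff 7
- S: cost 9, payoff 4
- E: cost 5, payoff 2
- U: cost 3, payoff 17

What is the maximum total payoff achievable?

39

This is an integer program with binary decision variables.
Take Q, X, and U: cost 2 + 2 + 3 = 7 ≤ 11, payoff 15 + 7 + 17 = 39.
No other feasible combination does better.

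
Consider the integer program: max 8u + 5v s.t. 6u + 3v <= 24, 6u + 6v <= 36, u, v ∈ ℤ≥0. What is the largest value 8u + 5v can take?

36

(u,v)=(2,4): 6·2+3·4=24≤24, 6·2+6·4=36≤36, objective 36.
(u,v)=(1,5): 6·1+3·5=21≤24, 6·1+6·5=36≤36, objective 33.
(u,v)=(2,3): 6·2+3·3=21≤24, 6·2+6·3=30≤36, objective 31.
The best lattice point is (2,4), giving 36.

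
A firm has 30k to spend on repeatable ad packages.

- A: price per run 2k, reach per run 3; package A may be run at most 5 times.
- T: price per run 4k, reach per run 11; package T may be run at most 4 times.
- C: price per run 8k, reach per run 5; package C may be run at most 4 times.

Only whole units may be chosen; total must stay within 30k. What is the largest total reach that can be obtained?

59

T has the best ratio (11/4); taking only T gives at most 4×11 = 44 (stopped by the supply cap of 4).
Mixing does better — 5×A and 4×T: price 26 ≤ 30, reach 5·3 + 4·11 = 59.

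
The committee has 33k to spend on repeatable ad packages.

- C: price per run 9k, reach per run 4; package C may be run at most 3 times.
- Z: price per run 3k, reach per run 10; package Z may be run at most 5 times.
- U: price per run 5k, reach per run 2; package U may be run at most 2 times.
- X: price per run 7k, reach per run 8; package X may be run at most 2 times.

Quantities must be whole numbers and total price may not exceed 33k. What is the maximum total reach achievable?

66

This is a bounded integer knapsack.
5×Z and 2×X: price 29 ≤ 33, reach 5·10 + 2·8 = 66.
5×Z, 2×U, and 1×X: price 32 ≤ 33, reach 5·10 + 2·2 + 1·8 = 62.
Best is 66.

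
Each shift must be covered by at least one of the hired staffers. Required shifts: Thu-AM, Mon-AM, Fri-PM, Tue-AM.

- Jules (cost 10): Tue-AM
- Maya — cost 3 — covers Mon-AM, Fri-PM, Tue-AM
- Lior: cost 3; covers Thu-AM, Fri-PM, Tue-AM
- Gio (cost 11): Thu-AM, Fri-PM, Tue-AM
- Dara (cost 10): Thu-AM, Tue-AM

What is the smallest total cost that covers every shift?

This is a weighted set-cover instance.
Choose Maya and Lior: together they cover Thu-AM, Mon-AM, Fri-PM, Tue-AM — every shift.
Total cost: 3 + 3 = 6.
No cover costs less than 6.

6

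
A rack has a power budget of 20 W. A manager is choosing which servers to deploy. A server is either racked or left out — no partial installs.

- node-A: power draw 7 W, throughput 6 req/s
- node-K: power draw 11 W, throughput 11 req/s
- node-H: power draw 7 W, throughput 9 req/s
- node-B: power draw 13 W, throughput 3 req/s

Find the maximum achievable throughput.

20

Take node-K and node-H: power draw 11 + 7 = 18 ≤ 20, throughput 11 + 9 = 20.
No other feasible combination does better.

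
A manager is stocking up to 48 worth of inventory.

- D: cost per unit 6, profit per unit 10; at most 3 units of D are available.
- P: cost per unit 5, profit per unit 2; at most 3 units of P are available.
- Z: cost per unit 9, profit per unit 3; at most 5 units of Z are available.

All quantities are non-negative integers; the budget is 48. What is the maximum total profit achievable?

D has the best ratio (10/6); taking only D gives at most 3×10 = 30 (stopped by the supply cap of 3).
Mixing does better — 3×D, 2×P, and 2×Z: cost 46 ≤ 48, profit 3·10 + 2·2 + 2·3 = 40.

40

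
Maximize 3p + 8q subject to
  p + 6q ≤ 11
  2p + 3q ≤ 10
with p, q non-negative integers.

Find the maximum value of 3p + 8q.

The continuous relaxation peaks at (3, 1.33) with value 19.67; rounding to a feasible lattice point costs some objective.
(p,q)=(3,1): 1·3+6·1=9≤11, 2·3+3·1=9≤10, objective 17.
(p,q)=(2,1): 1·2+6·1=8≤11, 2·2+3·1=7≤10, objective 14.
(p,q)=(4,0): 1·4+6·0=4≤11, 2·4+3·0=8≤10, objective 12.
Maximum is 17 at (p,q)=(3,1).

17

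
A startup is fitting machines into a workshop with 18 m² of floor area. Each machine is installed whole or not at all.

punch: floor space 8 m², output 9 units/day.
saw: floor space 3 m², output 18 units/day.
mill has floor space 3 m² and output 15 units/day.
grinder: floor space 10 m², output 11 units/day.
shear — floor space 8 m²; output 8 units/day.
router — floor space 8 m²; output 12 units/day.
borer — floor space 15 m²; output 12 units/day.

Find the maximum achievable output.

This is an integer program with binary decision variables.
Allowing fractional choices, the relaxed optimum would be about 49.5, but machines are indivisible.
saw + mill + grinder: floor space 3 + 3 + 10 = 16 ≤ 18, output 18 + 15 + 11 = 44.
saw + mill + router: floor space 3 + 3 + 8 = 14 ≤ 18, output 18 + 15 + 12 = 45.
Best is saw, mill, and router with total output 45.

45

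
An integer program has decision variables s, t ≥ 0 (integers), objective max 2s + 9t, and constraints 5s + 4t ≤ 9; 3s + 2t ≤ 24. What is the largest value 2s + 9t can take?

Relaxing integrality, the LP optimum is 20.25 at (s,t) = (0, 2.25), which is not an integer point.
(s,t)=(0,2): 5·0+4·2=8≤9, 3·0+2·2=4≤24, objective 18.
(s,t)=(1,1): 5·1+4·1=9≤9, 3·1+2·1=5≤24, objective 11.
(s,t)=(0,1): 5·0+4·1=4≤9, 3·0+2·1=2≤24, objective 9.
The best lattice point is (0,2), giving 18.

18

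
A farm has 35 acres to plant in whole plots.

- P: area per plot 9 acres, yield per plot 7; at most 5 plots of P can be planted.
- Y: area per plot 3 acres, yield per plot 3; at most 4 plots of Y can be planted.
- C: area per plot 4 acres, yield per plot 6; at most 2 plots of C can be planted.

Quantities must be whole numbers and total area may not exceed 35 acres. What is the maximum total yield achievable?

35

This is a bounded integer knapsack.
2×P, 3×Y, and 2×C: area 35 ≤ 35, yield 2·7 + 3·3 + 2·6 = 35.
3×P and 2×C: area 35 ≤ 35, yield 3·7 + 2·6 = 33.
Best is 35.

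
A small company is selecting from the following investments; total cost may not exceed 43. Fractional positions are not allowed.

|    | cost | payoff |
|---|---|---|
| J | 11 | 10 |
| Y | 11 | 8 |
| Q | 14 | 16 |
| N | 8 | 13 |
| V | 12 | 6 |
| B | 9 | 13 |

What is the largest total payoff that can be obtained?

52

This is a 0-1 knapsack instance.
Allowing fractional choices, the relaxed optimum would be about 52.7, but investments are indivisible.
Y + Q + N + B: cost 11 + 14 + 8 + 9 = 42 ≤ 43, payoff 8 + 16 + 13 + 13 = 50.
Q + N + V + B: cost 14 + 8 + 12 + 9 = 43 ≤ 43, payoff 16 + 13 + 6 + 13 = 48.
J + Q + N + B: cost 11 + 14 + 8 + 9 = 42 ≤ 43, payoff 10 + 16 + 13 + 13 = 52.
Best is J, Q, N, and B with total payoff 52.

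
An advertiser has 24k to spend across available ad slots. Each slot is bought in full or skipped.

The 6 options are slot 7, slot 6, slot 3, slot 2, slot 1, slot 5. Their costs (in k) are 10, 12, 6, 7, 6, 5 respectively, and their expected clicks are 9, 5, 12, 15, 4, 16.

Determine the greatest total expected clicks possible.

Allowing fractional choices, the relaxed optimum would be about 48.4, but ad slots are indivisible.
slot 7 + slot 2 + slot 5: cost 10 + 7 + 5 = 22 ≤ 24, expected clicks 9 + 15 + 16 = 40.
slot 3 + slot 2 + slot 1 + slot 5: cost 6 + 7 + 6 + 5 = 24 ≤ 24, expected clicks 12 + 15 + 4 + 16 = 47.
slot 3 + slot 2 + slot 5: cost 6 + 7 + 5 = 18 ≤ 24, expected clicks 12 + 15 + 16 = 43.
Best is slot 3, slot 2, slot 1, and slot 5 with total expected clicks 47.

47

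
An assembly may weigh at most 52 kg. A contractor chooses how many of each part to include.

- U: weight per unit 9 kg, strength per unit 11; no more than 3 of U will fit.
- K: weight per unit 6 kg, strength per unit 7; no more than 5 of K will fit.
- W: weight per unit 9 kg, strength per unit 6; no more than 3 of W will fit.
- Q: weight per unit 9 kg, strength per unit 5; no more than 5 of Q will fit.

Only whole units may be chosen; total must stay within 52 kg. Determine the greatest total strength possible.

U has the best ratio (11/9); taking only U gives at most 3×11 = 33 (stopped by the supply cap of 3).
Mixing does better — 3×U and 4×K: weight 51 ≤ 52, strength 3·11 + 4·7 = 61.

61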